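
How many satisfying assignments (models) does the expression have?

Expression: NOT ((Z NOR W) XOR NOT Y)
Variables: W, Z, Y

Satisfying assignments: (0,0,0), (0,1,1), (1,0,1), (1,1,1)
Count: 4 out of 8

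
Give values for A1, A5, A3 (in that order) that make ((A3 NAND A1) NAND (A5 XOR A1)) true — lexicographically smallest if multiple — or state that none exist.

A1=0, A5=0, A3=0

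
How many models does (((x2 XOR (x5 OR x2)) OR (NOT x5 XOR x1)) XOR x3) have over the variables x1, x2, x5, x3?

Satisfying assignments: (0,0,0,0), (0,0,1,0), (0,1,0,0), (0,1,1,1), (1,0,0,1), (1,0,1,0), (1,1,0,1), (1,1,1,0)
Count: 8 out of 16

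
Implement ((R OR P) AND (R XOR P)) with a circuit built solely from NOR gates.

((((R NOR P) NOR (R NOR P)) NOR ((R NOR P) NOR (R NOR P))) NOR (((((R NOR P) NOR (R NOR P)) NOR ((R NOR P) NOR (R NOR P))) NOR ((((R NOR R) NOR (P NOR P)) NOR ((R NOR R) NOR (P NOR P))) NOR (((R NOR R) NOR (P NOR P)) NOR ((R NOR R) NOR (P NOR P))))) NOR ((((R NOR P) NOR (R NOR P)) NOR ((R NOR P) NOR (R NOR P))) NOR ((((R NOR R) NOR (P NOR P)) NOR ((R NOR R) NOR (P NOR P))) NOR (((R NOR R) NOR (P NOR P)) NOR ((R NOR R) NOR (P NOR P)))))))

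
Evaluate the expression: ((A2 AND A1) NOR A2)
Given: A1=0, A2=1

Substituting: ((1 AND 0) NOR 1)
= 0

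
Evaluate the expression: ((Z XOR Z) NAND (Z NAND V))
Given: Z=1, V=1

Substituting: ((1 XOR 1) NAND (1 NAND 1))
= 1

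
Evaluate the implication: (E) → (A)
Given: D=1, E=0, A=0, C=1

Antecedent (E) = 0; consequent (A) = 0.
0 → 0 = 1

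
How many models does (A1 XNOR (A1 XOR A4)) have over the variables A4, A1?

Satisfying assignments: (0,0), (0,1)
Count: 2 out of 4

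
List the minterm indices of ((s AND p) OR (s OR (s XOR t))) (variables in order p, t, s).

Σm(1, 2, 3, 5, 6, 7) = (NOT p AND NOT t AND s) OR (NOT p AND t AND NOT s) OR (NOT p AND t AND s) OR (p AND NOT t AND s) OR (p AND t AND NOT s) OR (p AND t AND s)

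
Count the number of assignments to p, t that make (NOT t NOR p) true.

Satisfying assignments: (0,1)
Count: 1 out of 4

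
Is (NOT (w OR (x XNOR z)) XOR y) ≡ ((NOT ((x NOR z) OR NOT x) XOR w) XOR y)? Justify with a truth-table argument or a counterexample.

No. Counterexample: with z=0, w=1, y=0, x=0, Expression 1 = 0 but Expression 2 = 1.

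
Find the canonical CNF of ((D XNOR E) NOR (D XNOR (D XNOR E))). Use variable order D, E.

(D OR E) AND (D OR NOT E) AND (NOT D OR NOT E)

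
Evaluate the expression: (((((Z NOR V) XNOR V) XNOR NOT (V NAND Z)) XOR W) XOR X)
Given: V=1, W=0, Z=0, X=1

Substituting: (((((0 NOR 1) XNOR 1) XNOR NOT (1 NAND 0)) XOR 0) XOR 1)
= 0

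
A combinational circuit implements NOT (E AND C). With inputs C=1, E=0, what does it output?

Substituting: NOT (0 AND 1)
= 1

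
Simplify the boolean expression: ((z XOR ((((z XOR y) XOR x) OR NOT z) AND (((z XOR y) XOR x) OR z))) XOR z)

By XOR self-cancellation ((E XOR v) XOR v = E) then distribution ((E OR v) AND (E OR NOT v) = E):
= ((z XOR y) XOR x)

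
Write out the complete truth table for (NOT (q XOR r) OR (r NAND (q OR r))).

r | q | Output
--------------
0 | 0 | 1
0 | 1 | 1
1 | 0 | 0
1 | 1 | 1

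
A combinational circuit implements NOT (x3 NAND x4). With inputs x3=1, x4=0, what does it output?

Substituting: NOT (1 NAND 0)
= 0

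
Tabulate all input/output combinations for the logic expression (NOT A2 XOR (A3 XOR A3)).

A2 | A3 | Output
----------------
0 | 0 | 1
0 | 1 | 1
1 | 0 | 0
1 | 1 | 0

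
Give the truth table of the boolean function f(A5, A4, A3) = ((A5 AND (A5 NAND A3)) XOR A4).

A5 | A4 | A3 | Output
---------------------
0 | 0 | 0 | 0
0 | 0 | 1 | 0
0 | 1 | 0 | 1
0 | 1 | 1 | 1
1 | 0 | 0 | 1
1 | 0 | 1 | 0
1 | 1 | 0 | 0
1 | 1 | 1 | 1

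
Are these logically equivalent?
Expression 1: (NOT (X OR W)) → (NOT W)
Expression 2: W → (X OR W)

Yes, Contrapositive is always equivalent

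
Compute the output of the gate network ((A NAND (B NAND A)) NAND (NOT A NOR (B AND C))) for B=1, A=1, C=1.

Substituting: ((1 NAND (1 NAND 1)) NAND (NOT 1 NOR (1 AND 1)))
= 1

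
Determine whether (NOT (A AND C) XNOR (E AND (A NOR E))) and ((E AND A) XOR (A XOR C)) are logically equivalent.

No. Counterexample: with C=0, E=0, A=1, Expression 1 = 0 but Expression 2 = 1.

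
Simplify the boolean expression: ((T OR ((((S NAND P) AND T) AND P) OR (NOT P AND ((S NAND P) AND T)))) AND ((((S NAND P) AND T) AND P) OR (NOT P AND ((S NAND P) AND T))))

By absorption (E AND (E OR v) = E) then distribution ((E AND v) OR (E AND NOT v) = E):
= ((S NAND P) AND T)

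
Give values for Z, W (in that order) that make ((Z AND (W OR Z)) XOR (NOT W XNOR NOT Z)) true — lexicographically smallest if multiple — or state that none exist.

Z=0, W=0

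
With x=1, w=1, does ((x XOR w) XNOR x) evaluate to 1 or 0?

Substituting: ((1 XOR 1) XNOR 1)
= 0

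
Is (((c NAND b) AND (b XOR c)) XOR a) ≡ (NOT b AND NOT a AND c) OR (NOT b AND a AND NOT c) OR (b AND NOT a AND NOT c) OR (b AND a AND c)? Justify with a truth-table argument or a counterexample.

Yes, they are equivalent — the two output columns agree on all 8 assignments:
b | a | c | Expression 1 | Expression 2
---------------------------------------
0 | 0 | 0 | 0 | 0
0 | 0 | 1 | 1 | 1
0 | 1 | 0 | 1 | 1
0 | 1 | 1 | 0 | 0
1 | 0 | 0 | 1 | 1
1 | 0 | 1 | 0 | 0
1 | 1 | 0 | 0 | 0
1 | 1 | 1 | 1 | 1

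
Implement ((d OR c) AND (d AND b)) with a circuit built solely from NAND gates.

((((d NAND d) NAND (c NAND c)) NAND ((d NAND b) NAND (d NAND b))) NAND (((d NAND d) NAND (c NAND c)) NAND ((d NAND b) NAND (d NAND b))))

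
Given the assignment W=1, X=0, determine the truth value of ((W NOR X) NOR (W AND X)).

Substituting: ((1 NOR 0) NOR (1 AND 0))
= 1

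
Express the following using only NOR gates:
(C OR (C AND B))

((C NOR ((C NOR C) NOR (B NOR B))) NOR (C NOR ((C NOR C) NOR (B NOR B))))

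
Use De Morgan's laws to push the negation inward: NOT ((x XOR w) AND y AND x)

NOT (x XOR w) OR NOT y OR NOT x
De Morgan's: NOT(AND of terms) = OR of negations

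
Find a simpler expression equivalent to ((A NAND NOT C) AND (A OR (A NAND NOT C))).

By absorption (E AND (E OR v) = E):
= (A NAND NOT C)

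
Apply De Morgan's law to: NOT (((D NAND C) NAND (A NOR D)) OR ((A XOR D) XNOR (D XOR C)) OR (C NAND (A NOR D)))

NOT ((D NAND C) NAND (A NOR D)) AND NOT ((A XOR D) XNOR (D XOR C)) AND NOT (C NAND (A NOR D))
De Morgan's: NOT(OR of terms) = AND of negations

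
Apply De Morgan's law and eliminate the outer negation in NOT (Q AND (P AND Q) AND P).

NOT Q OR NOT (P AND Q) OR NOT P
De Morgan's: NOT(AND of terms) = OR of negations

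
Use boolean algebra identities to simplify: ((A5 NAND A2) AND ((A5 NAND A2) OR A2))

By absorption (E AND (E OR v) = E):
= (A5 NAND A2)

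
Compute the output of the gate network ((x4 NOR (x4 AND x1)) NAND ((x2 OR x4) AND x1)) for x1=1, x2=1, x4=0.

Substituting: ((0 NOR (0 AND 1)) NAND ((1 OR 0) AND 1))
= 0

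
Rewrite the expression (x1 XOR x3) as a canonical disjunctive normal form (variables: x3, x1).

(NOT x3 AND x1) OR (x3 AND NOT x1)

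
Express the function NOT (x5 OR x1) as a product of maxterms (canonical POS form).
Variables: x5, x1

ΠM(1, 2, 3) = (x5 OR NOT x1) AND (NOT x5 OR x1) AND (NOT x5 OR NOT x1)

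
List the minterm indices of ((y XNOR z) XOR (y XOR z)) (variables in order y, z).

Σm(0, 1, 2, 3) = (NOT y AND NOT z) OR (NOT y AND z) OR (y AND NOT z) OR (y AND z)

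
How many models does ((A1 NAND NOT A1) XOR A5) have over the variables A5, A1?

Satisfying assignments: (0,0), (0,1)
Count: 2 out of 4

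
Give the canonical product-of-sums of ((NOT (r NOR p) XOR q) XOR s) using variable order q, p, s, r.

ΠM(0, 3, 6, 7, 9, 10, 12, 13) = (q OR p OR s OR r) AND (q OR p OR NOT s OR NOT r) AND (q OR NOT p OR NOT s OR r) AND (q OR NOT p OR NOT s OR NOT r) AND (NOT q OR p OR s OR NOT r) AND (NOT q OR p OR NOT s OR r) AND (NOT q OR NOT p OR s OR r) AND (NOT q OR NOT p OR s OR NOT r)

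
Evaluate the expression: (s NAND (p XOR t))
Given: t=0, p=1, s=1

Substituting: (1 NAND (1 XOR 0))
= 0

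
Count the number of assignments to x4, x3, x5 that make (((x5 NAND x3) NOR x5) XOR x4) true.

Satisfying assignments: (1,0,0), (1,0,1), (1,1,0), (1,1,1)
Count: 4 out of 8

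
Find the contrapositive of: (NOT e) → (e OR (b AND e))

Contrapositive: NOT (e OR (b AND e)) → e
Note: A statement and its contrapositive are logically equivalent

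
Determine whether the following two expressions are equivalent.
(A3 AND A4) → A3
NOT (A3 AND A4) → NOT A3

No, Inverse is not equivalent to original (counterexample: A1=0, A4=0, A3=1)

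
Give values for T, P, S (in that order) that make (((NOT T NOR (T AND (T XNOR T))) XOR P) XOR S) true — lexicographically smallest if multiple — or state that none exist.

T=0, P=0, S=1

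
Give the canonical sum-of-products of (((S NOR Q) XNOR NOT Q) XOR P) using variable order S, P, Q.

Σm(0, 1, 5, 6) = (NOT S AND NOT P AND NOT Q) OR (NOT S AND NOT P AND Q) OR (S AND NOT P AND Q) OR (S AND P AND NOT Q)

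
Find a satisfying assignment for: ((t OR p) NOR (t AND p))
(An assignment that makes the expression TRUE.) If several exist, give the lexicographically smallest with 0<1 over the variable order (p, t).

p=0, t=0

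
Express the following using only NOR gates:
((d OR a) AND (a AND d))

((((d NOR a) NOR (d NOR a)) NOR ((d NOR a) NOR (d NOR a))) NOR (((a NOR a) NOR (d NOR d)) NOR ((a NOR a) NOR (d NOR d))))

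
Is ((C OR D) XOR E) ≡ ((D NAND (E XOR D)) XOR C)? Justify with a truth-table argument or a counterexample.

No. Counterexample: with D=0, C=0, E=0, Expression 1 = 0 but Expression 2 = 1.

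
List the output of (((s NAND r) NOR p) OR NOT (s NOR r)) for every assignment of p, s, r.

p | s | r | Output
------------------
0 | 0 | 0 | 0
0 | 0 | 1 | 1
0 | 1 | 0 | 1
0 | 1 | 1 | 1
1 | 0 | 0 | 0
1 | 0 | 1 | 1
1 | 1 | 0 | 1
1 | 1 | 1 | 1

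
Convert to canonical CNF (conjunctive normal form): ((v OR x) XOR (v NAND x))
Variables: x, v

(x OR NOT v) AND (NOT x OR v)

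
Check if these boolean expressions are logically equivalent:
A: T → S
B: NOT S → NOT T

Yes, Contrapositive is always equivalent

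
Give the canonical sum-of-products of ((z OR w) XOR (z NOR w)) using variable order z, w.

Σm(0, 1, 2, 3) = (NOT z AND NOT w) OR (NOT z AND w) OR (z AND NOT w) OR (z AND w)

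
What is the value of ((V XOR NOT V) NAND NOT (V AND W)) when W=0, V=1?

Substituting: ((1 XOR NOT 1) NAND NOT (1 AND 0))
= 0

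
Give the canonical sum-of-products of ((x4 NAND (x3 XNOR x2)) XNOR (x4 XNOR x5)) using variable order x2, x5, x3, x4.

Σm(0, 1, 2, 7, 8, 10, 11, 13) = (NOT x2 AND NOT x5 AND NOT x3 AND NOT x4) OR (NOT x2 AND NOT x5 AND NOT x3 AND x4) OR (NOT x2 AND NOT x5 AND x3 AND NOT x4) OR (NOT x2 AND x5 AND x3 AND x4) OR (x2 AND NOT x5 AND NOT x3 AND NOT x4) OR (x2 AND NOT x5 AND x3 AND NOT x4) OR (x2 AND NOT x5 AND x3 AND x4) OR (x2 AND x5 AND NOT x3 AND x4)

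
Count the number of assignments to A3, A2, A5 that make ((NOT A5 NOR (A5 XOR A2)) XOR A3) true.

Satisfying assignments: (0,1,1), (1,0,0), (1,0,1), (1,1,0)
Count: 4 out of 8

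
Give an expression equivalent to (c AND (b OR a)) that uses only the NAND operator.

((c NAND ((b NAND b) NAND (a NAND a))) NAND (c NAND ((b NAND b) NAND (a NAND a))))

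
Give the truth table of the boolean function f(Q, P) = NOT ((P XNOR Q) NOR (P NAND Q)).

Q | P | Output
--------------
0 | 0 | 1
0 | 1 | 1
1 | 0 | 1
1 | 1 | 1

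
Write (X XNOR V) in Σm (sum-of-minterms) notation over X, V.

Σm(0, 3) = (NOT X AND NOT V) OR (X AND V)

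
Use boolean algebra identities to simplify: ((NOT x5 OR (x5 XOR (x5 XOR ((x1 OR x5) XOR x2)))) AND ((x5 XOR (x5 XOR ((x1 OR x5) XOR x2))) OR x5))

By distribution ((E OR v) AND (E OR NOT v) = E) then XOR self-cancellation ((E XOR v) XOR v = E):
= ((x1 OR x5) XOR x2)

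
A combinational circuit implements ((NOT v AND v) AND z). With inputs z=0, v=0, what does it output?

Substituting: ((NOT 0 AND 0) AND 0)
= 0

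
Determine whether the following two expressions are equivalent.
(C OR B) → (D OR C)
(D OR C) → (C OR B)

No, Converse is not equivalent to original (counterexample: B=0, C=0, D=1)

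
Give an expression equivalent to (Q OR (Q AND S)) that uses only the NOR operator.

((Q NOR ((Q NOR Q) NOR (S NOR S))) NOR (Q NOR ((Q NOR Q) NOR (S NOR S))))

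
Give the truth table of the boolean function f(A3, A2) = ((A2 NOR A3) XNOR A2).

A3 | A2 | Output
----------------
0 | 0 | 0
0 | 1 | 0
1 | 0 | 1
1 | 1 | 0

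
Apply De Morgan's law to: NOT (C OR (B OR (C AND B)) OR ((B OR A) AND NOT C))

NOT C AND NOT (B OR (C AND B)) AND NOT ((B OR A) AND NOT C)
De Morgan's: NOT(OR of terms) = AND of negations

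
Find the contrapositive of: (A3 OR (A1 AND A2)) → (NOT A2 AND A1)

Contrapositive: NOT (NOT A2 AND A1) → NOT (A3 OR (A1 AND A2))
Note: A statement and its contrapositive are logically equivalent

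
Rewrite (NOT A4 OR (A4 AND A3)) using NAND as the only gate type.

(((A4 NAND A4) NAND (A4 NAND A4)) NAND (((A4 NAND A3) NAND (A4 NAND A3)) NAND ((A4 NAND A3) NAND (A4 NAND A3))))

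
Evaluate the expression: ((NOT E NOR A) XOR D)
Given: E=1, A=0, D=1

Substituting: ((NOT 1 NOR 0) XOR 1)
= 0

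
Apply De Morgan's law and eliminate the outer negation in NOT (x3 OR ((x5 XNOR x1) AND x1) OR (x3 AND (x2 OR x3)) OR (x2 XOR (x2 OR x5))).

NOT x3 AND NOT ((x5 XNOR x1) AND x1) AND NOT (x3 AND (x2 OR x3)) AND NOT (x2 XOR (x2 OR x5))
De Morgan's: NOT(OR of terms) = AND of negations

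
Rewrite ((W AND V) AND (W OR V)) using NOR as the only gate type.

((((W NOR W) NOR (V NOR V)) NOR ((W NOR W) NOR (V NOR V))) NOR (((W NOR V) NOR (W NOR V)) NOR ((W NOR V) NOR (W NOR V))))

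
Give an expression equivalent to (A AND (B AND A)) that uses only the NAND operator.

((A NAND ((B NAND A) NAND (B NAND A))) NAND (A NAND ((B NAND A) NAND (B NAND A))))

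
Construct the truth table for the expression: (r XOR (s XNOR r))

r | s | Output
--------------
0 | 0 | 1
0 | 1 | 0
1 | 0 | 1
1 | 1 | 0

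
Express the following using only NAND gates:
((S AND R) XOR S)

((((S NAND R) NAND (S NAND R)) NAND (((S NAND R) NAND (S NAND R)) NAND S)) NAND (S NAND (((S NAND R) NAND (S NAND R)) NAND S)))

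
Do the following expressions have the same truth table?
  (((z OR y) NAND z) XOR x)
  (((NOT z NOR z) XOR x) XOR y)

No. Counterexample: with x=0, z=0, y=0, Expression 1 = 1 but Expression 2 = 0.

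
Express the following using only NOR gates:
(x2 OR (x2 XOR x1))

((x2 NOR ((((x2 NOR x1) NOR (x2 NOR x1)) NOR ((x2 NOR x1) NOR (x2 NOR x1))) NOR ((((x2 NOR x2) NOR (x1 NOR x1)) NOR ((x2 NOR x2) NOR (x1 NOR x1))) NOR (((x2 NOR x2) NOR (x1 NOR x1)) NOR ((x2 NOR x2) NOR (x1 NOR x1)))))) NOR (x2 NOR ((((x2 NOR x1) NOR (x2 NOR x1)) NOR ((x2 NOR x1) NOR (x2 NOR x1))) NOR ((((x2 NOR x2) NOR (x1 NOR x1)) NOR ((x2 NOR x2) NOR (x1 NOR x1))) NOR (((x2 NOR x2) NOR (x1 NOR x1)) NOR ((x2 NOR x2) NOR (x1 NOR x1)))))))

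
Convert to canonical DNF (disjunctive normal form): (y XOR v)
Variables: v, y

(NOT v AND y) OR (v AND NOT y)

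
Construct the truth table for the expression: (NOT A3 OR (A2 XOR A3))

A3 | A2 | Output
----------------
0 | 0 | 1
0 | 1 | 1
1 | 0 | 1
1 | 1 | 0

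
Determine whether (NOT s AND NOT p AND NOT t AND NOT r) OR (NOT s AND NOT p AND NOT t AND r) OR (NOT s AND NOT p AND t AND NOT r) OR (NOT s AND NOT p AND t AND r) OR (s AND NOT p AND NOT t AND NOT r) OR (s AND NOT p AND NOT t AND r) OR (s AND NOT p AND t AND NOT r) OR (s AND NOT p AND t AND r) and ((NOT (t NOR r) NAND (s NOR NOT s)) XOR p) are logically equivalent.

Yes, they are equivalent — the two output columns agree on all 16 assignments:
s | p | t | r | Expression 1 | Expression 2
-------------------------------------------
0 | 0 | 0 | 0 | 1 | 1
0 | 0 | 0 | 1 | 1 | 1
0 | 0 | 1 | 0 | 1 | 1
0 | 0 | 1 | 1 | 1 | 1
0 | 1 | 0 | 0 | 0 | 0
0 | 1 | 0 | 1 | 0 | 0
0 | 1 | 1 | 0 | 0 | 0
0 | 1 | 1 | 1 | 0 | 0
1 | 0 | 0 | 0 | 1 | 1
1 | 0 | 0 | 1 | 1 | 1
1 | 0 | 1 | 0 | 1 | 1
1 | 0 | 1 | 1 | 1 | 1
1 | 1 | 0 | 0 | 0 | 0
1 | 1 | 0 | 1 | 0 | 0
1 | 1 | 1 | 0 | 0 | 0
1 | 1 | 1 | 1 | 0 | 0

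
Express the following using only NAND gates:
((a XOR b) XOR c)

((((a NAND (a NAND b)) NAND (b NAND (a NAND b))) NAND (((a NAND (a NAND b)) NAND (b NAND (a NAND b))) NAND c)) NAND (c NAND (((a NAND (a NAND b)) NAND (b NAND (a NAND b))) NAND c)))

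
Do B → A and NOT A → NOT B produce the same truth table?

Yes, Contrapositive is always equivalent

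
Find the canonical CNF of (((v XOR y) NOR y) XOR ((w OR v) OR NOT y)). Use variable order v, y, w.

(v OR y OR w) AND (v OR y OR NOT w) AND (v OR NOT y OR w)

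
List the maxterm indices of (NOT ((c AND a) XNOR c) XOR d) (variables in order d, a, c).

ΠM(0, 2, 3, 5) = (d OR a OR c) AND (d OR NOT a OR c) AND (d OR NOT a OR NOT c) AND (NOT d OR a OR NOT c)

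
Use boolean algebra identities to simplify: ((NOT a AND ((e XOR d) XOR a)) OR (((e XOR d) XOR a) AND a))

By distribution ((E AND v) OR (E AND NOT v) = E):
= ((e XOR d) XOR a)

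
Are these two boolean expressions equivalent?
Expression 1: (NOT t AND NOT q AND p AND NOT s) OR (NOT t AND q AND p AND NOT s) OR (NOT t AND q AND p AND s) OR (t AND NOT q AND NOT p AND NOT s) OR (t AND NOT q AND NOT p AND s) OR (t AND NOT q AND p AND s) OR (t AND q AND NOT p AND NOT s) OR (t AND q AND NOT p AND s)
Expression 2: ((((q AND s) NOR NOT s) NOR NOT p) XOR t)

Yes, they are equivalent — the two output columns agree on all 16 assignments:
t | q | p | s | Expression 1 | Expression 2
-------------------------------------------
0 | 0 | 0 | 0 | 0 | 0
0 | 0 | 0 | 1 | 0 | 0
0 | 0 | 1 | 0 | 1 | 1
0 | 0 | 1 | 1 | 0 | 0
0 | 1 | 0 | 0 | 0 | 0
0 | 1 | 0 | 1 | 0 | 0
0 | 1 | 1 | 0 | 1 | 1
0 | 1 | 1 | 1 | 1 | 1
1 | 0 | 0 | 0 | 1 | 1
1 | 0 | 0 | 1 | 1 | 1
1 | 0 | 1 | 0 | 0 | 0
1 | 0 | 1 | 1 | 1 | 1
1 | 1 | 0 | 0 | 1 | 1
1 | 1 | 0 | 1 | 1 | 1
1 | 1 | 1 | 0 | 0 | 0
1 | 1 | 1 | 1 | 0 | 0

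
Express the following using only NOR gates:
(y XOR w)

((((y NOR w) NOR (y NOR w)) NOR ((y NOR w) NOR (y NOR w))) NOR ((((y NOR y) NOR (w NOR w)) NOR ((y NOR y) NOR (w NOR w))) NOR (((y NOR y) NOR (w NOR w)) NOR ((y NOR y) NOR (w NOR w)))))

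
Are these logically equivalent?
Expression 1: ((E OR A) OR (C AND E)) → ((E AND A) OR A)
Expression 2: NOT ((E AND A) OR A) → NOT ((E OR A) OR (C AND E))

Yes, Contrapositive is always equivalent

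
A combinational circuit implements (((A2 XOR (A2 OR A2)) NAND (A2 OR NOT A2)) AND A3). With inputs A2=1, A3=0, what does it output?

Substituting: (((1 XOR (1 OR 1)) NAND (1 OR NOT 1)) AND 0)
= 0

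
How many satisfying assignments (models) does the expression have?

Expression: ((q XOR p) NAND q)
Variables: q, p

Satisfying assignments: (0,0), (0,1), (1,1)
Count: 3 out of 4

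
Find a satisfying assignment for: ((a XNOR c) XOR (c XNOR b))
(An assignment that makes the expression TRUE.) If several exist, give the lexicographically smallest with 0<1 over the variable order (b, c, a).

b=0, c=0, a=1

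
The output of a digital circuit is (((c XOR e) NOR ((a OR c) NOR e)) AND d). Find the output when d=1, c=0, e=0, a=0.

Substituting: (((0 XOR 0) NOR ((0 OR 0) NOR 0)) AND 1)
= 0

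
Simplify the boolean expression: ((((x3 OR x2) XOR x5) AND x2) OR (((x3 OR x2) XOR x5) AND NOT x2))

By distribution ((E AND v) OR (E AND NOT v) = E):
= ((x3 OR x2) XOR x5)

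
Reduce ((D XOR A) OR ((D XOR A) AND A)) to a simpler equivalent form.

By absorption (E OR (E AND v) = E):
= (D XOR A)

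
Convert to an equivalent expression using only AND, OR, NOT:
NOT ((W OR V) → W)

(W OR V) AND NOT W
(Negated implication: NOT(A → B) = A AND NOT B)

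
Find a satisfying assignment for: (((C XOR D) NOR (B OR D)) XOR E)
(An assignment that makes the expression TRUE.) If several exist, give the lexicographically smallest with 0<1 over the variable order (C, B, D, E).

C=0, B=0, D=0, E=0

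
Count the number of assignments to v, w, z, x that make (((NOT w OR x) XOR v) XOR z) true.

Satisfying assignments: (0,0,0,0), (0,0,0,1), (0,1,0,1), (0,1,1,0), (1,0,1,0), (1,0,1,1), (1,1,0,0), (1,1,1,1)
Count: 8 out of 16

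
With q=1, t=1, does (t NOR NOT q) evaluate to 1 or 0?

Substituting: (1 NOR NOT 1)
= 0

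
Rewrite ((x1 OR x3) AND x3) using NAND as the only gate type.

((((x1 NAND x1) NAND (x3 NAND x3)) NAND x3) NAND (((x1 NAND x1) NAND (x3 NAND x3)) NAND x3))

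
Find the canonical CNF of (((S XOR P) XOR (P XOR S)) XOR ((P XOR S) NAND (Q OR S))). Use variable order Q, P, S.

(Q OR P OR NOT S) AND (NOT Q OR P OR NOT S) AND (NOT Q OR NOT P OR S)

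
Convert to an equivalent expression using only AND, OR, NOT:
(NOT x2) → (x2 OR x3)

x2 OR (x2 OR x3)
(Implication elimination: A → B = NOT A OR B)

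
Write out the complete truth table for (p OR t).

t | p | Output
--------------
0 | 0 | 0
0 | 1 | 1
1 | 0 | 1
1 | 1 | 1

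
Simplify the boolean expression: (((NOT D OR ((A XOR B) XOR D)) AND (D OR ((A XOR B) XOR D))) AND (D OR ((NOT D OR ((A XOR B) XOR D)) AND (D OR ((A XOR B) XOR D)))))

By absorption (E AND (E OR v) = E) then distribution ((E OR v) AND (E OR NOT v) = E):
= ((A XOR B) XOR D)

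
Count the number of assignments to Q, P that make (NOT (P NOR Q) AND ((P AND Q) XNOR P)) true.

Satisfying assignments: (1,0), (1,1)
Count: 2 out of 4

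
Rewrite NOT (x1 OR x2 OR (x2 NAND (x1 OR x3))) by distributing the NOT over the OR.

NOT x1 AND NOT x2 AND NOT (x2 NAND (x1 OR x3))
De Morgan's: NOT(OR of terms) = AND of negations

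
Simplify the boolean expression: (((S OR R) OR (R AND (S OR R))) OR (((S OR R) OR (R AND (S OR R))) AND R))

By absorption (E OR (E AND v) = E) then absorption (E OR (E AND v) = E):
= (S OR R)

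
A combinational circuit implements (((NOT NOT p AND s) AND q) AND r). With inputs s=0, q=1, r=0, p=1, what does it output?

Substituting: (((NOT NOT 1 AND 0) AND 1) AND 0)
= 0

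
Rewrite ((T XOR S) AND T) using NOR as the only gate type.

((((((T NOR S) NOR (T NOR S)) NOR ((T NOR S) NOR (T NOR S))) NOR ((((T NOR T) NOR (S NOR S)) NOR ((T NOR T) NOR (S NOR S))) NOR (((T NOR T) NOR (S NOR S)) NOR ((T NOR T) NOR (S NOR S))))) NOR ((((T NOR S) NOR (T NOR S)) NOR ((T NOR S) NOR (T NOR S))) NOR ((((T NOR T) NOR (S NOR S)) NOR ((T NOR T) NOR (S NOR S))) NOR (((T NOR T) NOR (S NOR S)) NOR ((T NOR T) NOR (S NOR S)))))) NOR (T NOR T))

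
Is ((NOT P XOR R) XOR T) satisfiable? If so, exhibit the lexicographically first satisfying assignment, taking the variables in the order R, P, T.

R=0, P=0, T=0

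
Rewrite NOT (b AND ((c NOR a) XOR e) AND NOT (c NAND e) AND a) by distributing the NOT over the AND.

NOT b OR NOT ((c NOR a) XOR e) OR (c NAND e) OR NOT a
De Morgan's: NOT(AND of terms) = OR of negations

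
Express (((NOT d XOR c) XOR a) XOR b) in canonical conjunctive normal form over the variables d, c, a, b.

(d OR c OR a OR NOT b) AND (d OR c OR NOT a OR b) AND (d OR NOT c OR a OR b) AND (d OR NOT c OR NOT a OR NOT b) AND (NOT d OR c OR a OR b) AND (NOT d OR c OR NOT a OR NOT b) AND (NOT d OR NOT c OR a OR NOT b) AND (NOT d OR NOT c OR NOT a OR b)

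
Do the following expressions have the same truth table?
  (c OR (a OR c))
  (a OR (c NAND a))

No. Counterexample: with c=0, a=0, Expression 1 = 0 but Expression 2 = 1.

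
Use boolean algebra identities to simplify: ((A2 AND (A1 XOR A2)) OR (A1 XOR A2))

By absorption (E OR (E AND v) = E):
= (A1 XOR A2)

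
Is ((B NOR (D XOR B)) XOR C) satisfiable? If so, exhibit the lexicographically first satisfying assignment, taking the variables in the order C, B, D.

C=0, B=0, D=0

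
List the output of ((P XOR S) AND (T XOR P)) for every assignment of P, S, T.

P | S | T | Output
------------------
0 | 0 | 0 | 0
0 | 0 | 1 | 0
0 | 1 | 0 | 0
0 | 1 | 1 | 1
1 | 0 | 0 | 1
1 | 0 | 1 | 0
1 | 1 | 0 | 0
1 | 1 | 1 | 0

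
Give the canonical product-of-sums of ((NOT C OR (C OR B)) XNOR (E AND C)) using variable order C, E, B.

ΠM(0, 1, 2, 3, 4, 5) = (C OR E OR B) AND (C OR E OR NOT B) AND (C OR NOT E OR B) AND (C OR NOT E OR NOT B) AND (NOT C OR E OR B) AND (NOT C OR E OR NOT B)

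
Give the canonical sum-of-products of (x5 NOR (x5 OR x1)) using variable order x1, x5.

Σm(0) = (NOT x1 AND NOT x5)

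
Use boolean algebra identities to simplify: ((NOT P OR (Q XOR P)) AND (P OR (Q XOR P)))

By distribution ((E OR v) AND (E OR NOT v) = E):
= (Q XOR P)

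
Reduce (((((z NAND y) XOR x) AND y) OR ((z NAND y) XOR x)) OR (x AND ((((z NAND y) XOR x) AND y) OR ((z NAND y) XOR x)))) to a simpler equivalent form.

By absorption (E OR (E AND v) = E) then absorption (E OR (E AND v) = E):
= ((z NAND y) XOR x)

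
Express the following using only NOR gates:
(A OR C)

((A NOR C) NOR (A NOR C))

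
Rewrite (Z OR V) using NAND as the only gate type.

((Z NAND Z) NAND (V NAND V))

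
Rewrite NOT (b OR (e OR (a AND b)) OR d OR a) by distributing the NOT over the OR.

NOT b AND NOT (e OR (a AND b)) AND NOT d AND NOT a
De Morgan's: NOT(OR of terms) = AND of negations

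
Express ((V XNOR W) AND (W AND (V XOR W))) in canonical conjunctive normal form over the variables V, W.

(V OR W) AND (V OR NOT W) AND (NOT V OR W) AND (NOT V OR NOT W)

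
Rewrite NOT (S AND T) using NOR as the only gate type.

(((S NOR S) NOR (T NOR T)) NOR ((S NOR S) NOR (T NOR T)))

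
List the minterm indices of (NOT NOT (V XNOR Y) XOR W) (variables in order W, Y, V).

Σm(0, 3, 5, 6) = (NOT W AND NOT Y AND NOT V) OR (NOT W AND Y AND V) OR (W AND NOT Y AND V) OR (W AND Y AND NOT V)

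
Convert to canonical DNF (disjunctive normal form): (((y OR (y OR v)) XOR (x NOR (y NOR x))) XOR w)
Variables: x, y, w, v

(NOT x AND NOT y AND NOT w AND v) OR (NOT x AND NOT y AND w AND NOT v) OR (NOT x AND y AND w AND NOT v) OR (NOT x AND y AND w AND v) OR (x AND NOT y AND NOT w AND v) OR (x AND NOT y AND w AND NOT v) OR (x AND y AND NOT w AND NOT v) OR (x AND y AND NOT w AND v)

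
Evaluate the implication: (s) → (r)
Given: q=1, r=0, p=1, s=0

Antecedent (s) = 0; consequent (r) = 0.
0 → 0 = 1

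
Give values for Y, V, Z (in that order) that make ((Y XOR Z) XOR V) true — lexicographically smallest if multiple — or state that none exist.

Y=0, V=0, Z=1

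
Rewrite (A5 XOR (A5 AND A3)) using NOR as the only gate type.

((((A5 NOR ((A5 NOR A5) NOR (A3 NOR A3))) NOR (A5 NOR ((A5 NOR A5) NOR (A3 NOR A3)))) NOR ((A5 NOR ((A5 NOR A5) NOR (A3 NOR A3))) NOR (A5 NOR ((A5 NOR A5) NOR (A3 NOR A3))))) NOR ((((A5 NOR A5) NOR (((A5 NOR A5) NOR (A3 NOR A3)) NOR ((A5 NOR A5) NOR (A3 NOR A3)))) NOR ((A5 NOR A5) NOR (((A5 NOR A5) NOR (A3 NOR A3)) NOR ((A5 NOR A5) NOR (A3 NOR A3))))) NOR (((A5 NOR A5) NOR (((A5 NOR A5) NOR (A3 NOR A3)) NOR ((A5 NOR A5) NOR (A3 NOR A3)))) NOR ((A5 NOR A5) NOR (((A5 NOR A5) NOR (A3 NOR A3)) NOR ((A5 NOR A5) NOR (A3 NOR A3)))))))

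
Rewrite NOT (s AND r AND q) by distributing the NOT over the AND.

NOT s OR NOT r OR NOT q
De Morgan's: NOT(AND of terms) = OR of negations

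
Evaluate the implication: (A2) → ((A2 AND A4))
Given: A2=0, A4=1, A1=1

Antecedent (A2) = 0; consequent ((A2 AND A4)) = 0.
0 → 0 = 1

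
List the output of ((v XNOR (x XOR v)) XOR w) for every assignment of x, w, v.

x | w | v | Output
------------------
0 | 0 | 0 | 1
0 | 0 | 1 | 1
0 | 1 | 0 | 0
0 | 1 | 1 | 0
1 | 0 | 0 | 0
1 | 0 | 1 | 0
1 | 1 | 0 | 1
1 | 1 | 1 | 1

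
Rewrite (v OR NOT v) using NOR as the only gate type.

((v NOR (v NOR v)) NOR (v NOR (v NOR v)))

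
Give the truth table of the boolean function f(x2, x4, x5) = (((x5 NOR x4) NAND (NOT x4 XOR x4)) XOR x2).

x2 | x4 | x5 | Output
---------------------
0 | 0 | 0 | 0
0 | 0 | 1 | 1
0 | 1 | 0 | 1
0 | 1 | 1 | 1
1 | 0 | 0 | 1
1 | 0 | 1 | 0
1 | 1 | 0 | 0
1 | 1 | 1 | 0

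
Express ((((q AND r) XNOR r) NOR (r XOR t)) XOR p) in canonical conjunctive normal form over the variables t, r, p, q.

(t OR r OR p OR q) AND (t OR r OR p OR NOT q) AND (t OR NOT r OR p OR q) AND (t OR NOT r OR p OR NOT q) AND (NOT t OR r OR p OR q) AND (NOT t OR r OR p OR NOT q) AND (NOT t OR NOT r OR p OR NOT q) AND (NOT t OR NOT r OR NOT p OR q)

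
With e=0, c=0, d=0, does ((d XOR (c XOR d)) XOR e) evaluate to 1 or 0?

Substituting: ((0 XOR (0 XOR 0)) XOR 0)
= 0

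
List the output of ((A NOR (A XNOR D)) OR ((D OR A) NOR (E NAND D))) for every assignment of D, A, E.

D | A | E | Output
------------------
0 | 0 | 0 | 0
0 | 0 | 1 | 0
0 | 1 | 0 | 0
0 | 1 | 1 | 0
1 | 0 | 0 | 1
1 | 0 | 1 | 1
1 | 1 | 0 | 0
1 | 1 | 1 | 0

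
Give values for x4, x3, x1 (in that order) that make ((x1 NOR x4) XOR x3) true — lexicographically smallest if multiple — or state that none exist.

x4=0, x3=0, x1=0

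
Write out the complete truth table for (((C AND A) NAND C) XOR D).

A | D | C | Output
------------------
0 | 0 | 0 | 1
0 | 0 | 1 | 1
0 | 1 | 0 | 0
0 | 1 | 1 | 0
1 | 0 | 0 | 1
1 | 0 | 1 | 0
1 | 1 | 0 | 0
1 | 1 | 1 | 1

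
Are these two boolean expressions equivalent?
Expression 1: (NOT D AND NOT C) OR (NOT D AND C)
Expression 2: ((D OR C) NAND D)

Yes, they are equivalent — the two output columns agree on all 4 assignments:
D | C | Expression 1 | Expression 2
-----------------------------------
0 | 0 | 1 | 1
0 | 1 | 1 | 1
1 | 0 | 0 | 0
1 | 1 | 0 | 0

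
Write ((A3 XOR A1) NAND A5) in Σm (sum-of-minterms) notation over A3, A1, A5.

Σm(0, 1, 2, 4, 6, 7) = (NOT A3 AND NOT A1 AND NOT A5) OR (NOT A3 AND NOT A1 AND A5) OR (NOT A3 AND A1 AND NOT A5) OR (A3 AND NOT A1 AND NOT A5) OR (A3 AND A1 AND NOT A5) OR (A3 AND A1 AND A5)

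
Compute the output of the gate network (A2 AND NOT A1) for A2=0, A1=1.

Substituting: (0 AND NOT 1)
= 0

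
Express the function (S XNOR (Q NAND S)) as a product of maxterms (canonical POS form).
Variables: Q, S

ΠM(0, 2, 3) = (Q OR S) AND (NOT Q OR S) AND (NOT Q OR NOT S)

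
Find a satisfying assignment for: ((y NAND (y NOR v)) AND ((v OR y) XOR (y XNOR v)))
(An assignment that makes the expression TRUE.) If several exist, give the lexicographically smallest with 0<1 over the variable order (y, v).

y=0, v=0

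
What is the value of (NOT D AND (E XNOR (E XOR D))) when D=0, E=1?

Substituting: (NOT 0 AND (1 XNOR (1 XOR 0)))
= 1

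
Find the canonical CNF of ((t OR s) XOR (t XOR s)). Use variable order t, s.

(t OR s) AND (t OR NOT s) AND (NOT t OR s)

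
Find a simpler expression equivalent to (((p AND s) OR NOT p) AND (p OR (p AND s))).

By distribution ((E OR v) AND (E OR NOT v) = E):
= (p AND s)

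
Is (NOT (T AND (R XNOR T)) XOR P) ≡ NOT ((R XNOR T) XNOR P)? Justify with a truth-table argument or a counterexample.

No. Counterexample: with P=0, T=0, R=1, Expression 1 = 1 but Expression 2 = 0.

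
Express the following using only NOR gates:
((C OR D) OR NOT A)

((((C NOR D) NOR (C NOR D)) NOR (A NOR A)) NOR (((C NOR D) NOR (C NOR D)) NOR (A NOR A)))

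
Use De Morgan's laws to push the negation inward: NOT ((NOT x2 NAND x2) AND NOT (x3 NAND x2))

NOT (NOT x2 NAND x2) OR (x3 NAND x2)
De Morgan's: NOT(AND of terms) = OR of negations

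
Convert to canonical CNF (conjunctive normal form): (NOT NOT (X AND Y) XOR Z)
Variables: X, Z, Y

(X OR Z OR Y) AND (X OR Z OR NOT Y) AND (NOT X OR Z OR Y) AND (NOT X OR NOT Z OR NOT Y)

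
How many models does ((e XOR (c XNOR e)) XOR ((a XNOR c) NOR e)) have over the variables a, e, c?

Satisfying assignments: (0,0,0), (0,0,1), (0,1,0), (1,1,0)
Count: 4 out of 8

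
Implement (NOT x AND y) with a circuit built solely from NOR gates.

(((x NOR x) NOR (x NOR x)) NOR (y NOR y))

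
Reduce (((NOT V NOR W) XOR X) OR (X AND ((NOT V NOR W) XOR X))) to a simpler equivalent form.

By absorption (E OR (E AND v) = E):
= ((NOT V NOR W) XOR X)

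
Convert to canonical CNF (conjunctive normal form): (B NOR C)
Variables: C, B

(C OR NOT B) AND (NOT C OR B) AND (NOT C OR NOT B)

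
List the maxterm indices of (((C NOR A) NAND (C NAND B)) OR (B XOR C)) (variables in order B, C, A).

ΠM(0) = (B OR C OR A)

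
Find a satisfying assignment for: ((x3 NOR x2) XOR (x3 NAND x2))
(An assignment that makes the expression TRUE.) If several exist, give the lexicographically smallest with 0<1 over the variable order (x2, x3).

x2=0, x3=1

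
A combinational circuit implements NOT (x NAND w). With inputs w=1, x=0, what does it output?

Substituting: NOT (0 NAND 1)
= 0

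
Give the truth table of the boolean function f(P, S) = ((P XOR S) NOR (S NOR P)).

P | S | Output
--------------
0 | 0 | 0
0 | 1 | 0
1 | 0 | 0
1 | 1 | 1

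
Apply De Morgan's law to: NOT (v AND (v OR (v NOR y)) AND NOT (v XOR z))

NOT v OR NOT (v OR (v NOR y)) OR (v XOR z)
De Morgan's: NOT(AND of terms) = OR of negations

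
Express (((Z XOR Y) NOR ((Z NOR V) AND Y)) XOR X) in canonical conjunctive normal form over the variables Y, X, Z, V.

(Y OR X OR NOT Z OR V) AND (Y OR X OR NOT Z OR NOT V) AND (Y OR NOT X OR Z OR V) AND (Y OR NOT X OR Z OR NOT V) AND (NOT Y OR X OR Z OR V) AND (NOT Y OR X OR Z OR NOT V) AND (NOT Y OR NOT X OR NOT Z OR V) AND (NOT Y OR NOT X OR NOT Z OR NOT V)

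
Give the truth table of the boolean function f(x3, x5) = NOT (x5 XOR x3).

x3 | x5 | Output
----------------
0 | 0 | 1
0 | 1 | 0
1 | 0 | 0
1 | 1 | 1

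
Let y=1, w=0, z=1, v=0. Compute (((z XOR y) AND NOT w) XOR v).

Substituting: (((1 XOR 1) AND NOT 0) XOR 0)
= 0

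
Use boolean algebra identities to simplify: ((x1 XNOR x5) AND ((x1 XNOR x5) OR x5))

By absorption (E AND (E OR v) = E):
= (x1 XNOR x5)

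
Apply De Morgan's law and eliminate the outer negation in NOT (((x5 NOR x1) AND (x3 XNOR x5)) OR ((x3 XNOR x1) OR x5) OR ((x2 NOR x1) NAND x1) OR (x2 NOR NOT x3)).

NOT ((x5 NOR x1) AND (x3 XNOR x5)) AND NOT ((x3 XNOR x1) OR x5) AND NOT ((x2 NOR x1) NAND x1) AND NOT (x2 NOR NOT x3)
De Morgan's: NOT(OR of terms) = AND of negations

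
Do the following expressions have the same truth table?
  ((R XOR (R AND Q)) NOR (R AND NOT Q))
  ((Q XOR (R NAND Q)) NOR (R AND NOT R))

No. Counterexample: with Q=0, R=0, Expression 1 = 1 but Expression 2 = 0.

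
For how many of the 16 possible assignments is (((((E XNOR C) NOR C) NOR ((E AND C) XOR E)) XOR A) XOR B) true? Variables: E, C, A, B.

Satisfying assignments: (0,0,0,0), (0,0,1,1), (0,1,0,0), (0,1,1,1), (1,0,0,1), (1,0,1,0), (1,1,0,0), (1,1,1,1)
Count: 8 out of 16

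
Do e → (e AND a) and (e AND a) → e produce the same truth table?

No, Converse is not equivalent to original (counterexample: e=1, a=0)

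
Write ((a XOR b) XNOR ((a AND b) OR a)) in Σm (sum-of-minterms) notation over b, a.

Σm(0, 1) = (NOT b AND NOT a) OR (NOT b AND a)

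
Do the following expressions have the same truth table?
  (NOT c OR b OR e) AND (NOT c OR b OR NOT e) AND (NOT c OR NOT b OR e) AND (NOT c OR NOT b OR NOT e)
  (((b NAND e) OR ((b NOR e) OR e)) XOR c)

Yes, they are equivalent — the two output columns agree on all 8 assignments:
c | b | e | Expression 1 | Expression 2
---------------------------------------
0 | 0 | 0 | 1 | 1
0 | 0 | 1 | 1 | 1
0 | 1 | 0 | 1 | 1
0 | 1 | 1 | 1 | 1
1 | 0 | 0 | 0 | 0
1 | 0 | 1 | 0 | 0
1 | 1 | 0 | 0 | 0
1 | 1 | 1 | 0 | 0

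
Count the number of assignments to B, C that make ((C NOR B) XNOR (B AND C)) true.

Satisfying assignments: (0,1), (1,0)
Count: 2 out of 4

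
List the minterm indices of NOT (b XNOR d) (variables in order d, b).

Σm(1, 2) = (NOT d AND b) OR (d AND NOT b)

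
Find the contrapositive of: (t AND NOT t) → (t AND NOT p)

Contrapositive: NOT (t AND NOT p) → NOT (t AND NOT t)
Note: A statement and its contrapositive are logically equivalent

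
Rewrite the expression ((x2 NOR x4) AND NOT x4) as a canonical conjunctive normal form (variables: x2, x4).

(x2 OR NOT x4) AND (NOT x2 OR x4) AND (NOT x2 OR NOT x4)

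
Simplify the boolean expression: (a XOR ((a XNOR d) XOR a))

By XOR self-cancellation ((E XOR v) XOR v = E):
= (a XNOR d)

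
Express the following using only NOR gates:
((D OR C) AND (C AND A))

((((D NOR C) NOR (D NOR C)) NOR ((D NOR C) NOR (D NOR C))) NOR (((C NOR C) NOR (A NOR A)) NOR ((C NOR C) NOR (A NOR A))))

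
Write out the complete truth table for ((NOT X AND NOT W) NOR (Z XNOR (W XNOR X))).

W | X | Z | Output
------------------
0 | 0 | 0 | 0
0 | 0 | 1 | 0
0 | 1 | 0 | 0
0 | 1 | 1 | 1
1 | 0 | 0 | 0
1 | 0 | 1 | 1
1 | 1 | 0 | 1
1 | 1 | 1 | 0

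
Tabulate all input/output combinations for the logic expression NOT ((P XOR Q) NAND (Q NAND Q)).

P | Q | Output
--------------
0 | 0 | 0
0 | 1 | 0
1 | 0 | 1
1 | 1 | 0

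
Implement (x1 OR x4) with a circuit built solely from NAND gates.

((x1 NAND x1) NAND (x4 NAND x4))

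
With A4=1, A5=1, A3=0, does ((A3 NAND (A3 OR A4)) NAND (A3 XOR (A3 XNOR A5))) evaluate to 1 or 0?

Substituting: ((0 NAND (0 OR 1)) NAND (0 XOR (0 XNOR 1)))
= 1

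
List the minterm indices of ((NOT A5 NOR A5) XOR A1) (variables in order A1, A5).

Σm(2, 3) = (A1 AND NOT A5) OR (A1 AND A5)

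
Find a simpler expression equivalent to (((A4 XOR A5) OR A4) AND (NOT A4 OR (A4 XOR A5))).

By distribution ((E OR v) AND (E OR NOT v) = E):
= (A4 XOR A5)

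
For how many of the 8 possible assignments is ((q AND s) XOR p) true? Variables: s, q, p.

Satisfying assignments: (0,0,1), (0,1,1), (1,0,1), (1,1,0)
Count: 4 out of 8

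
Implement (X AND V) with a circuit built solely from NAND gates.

((X NAND V) NAND (X NAND V))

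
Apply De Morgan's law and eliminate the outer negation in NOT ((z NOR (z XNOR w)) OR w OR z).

NOT (z NOR (z XNOR w)) AND NOT w AND NOT z
De Morgan's: NOT(OR of terms) = AND of negations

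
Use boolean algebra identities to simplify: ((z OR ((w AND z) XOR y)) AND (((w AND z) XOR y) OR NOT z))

By distribution ((E OR v) AND (E OR NOT v) = E):
= ((w AND z) XOR y)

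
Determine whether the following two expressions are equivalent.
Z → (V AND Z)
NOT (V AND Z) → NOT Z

Yes, Contrapositive is always equivalent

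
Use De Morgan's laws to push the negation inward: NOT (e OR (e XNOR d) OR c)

NOT e AND NOT (e XNOR d) AND NOT c
De Morgan's: NOT(OR of terms) = AND of negations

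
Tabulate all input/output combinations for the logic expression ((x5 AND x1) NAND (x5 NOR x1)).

x5 | x1 | Output
----------------
0 | 0 | 1
0 | 1 | 1
1 | 0 | 1
1 | 1 | 1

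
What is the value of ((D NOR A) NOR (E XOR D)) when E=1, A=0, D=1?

Substituting: ((1 NOR 0) NOR (1 XOR 1))
= 1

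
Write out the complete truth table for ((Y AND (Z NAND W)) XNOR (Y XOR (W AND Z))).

Z | W | Y | Output
------------------
0 | 0 | 0 | 1
0 | 0 | 1 | 1
0 | 1 | 0 | 1
0 | 1 | 1 | 1
1 | 0 | 0 | 1
1 | 0 | 1 | 1
1 | 1 | 0 | 0
1 | 1 | 1 | 1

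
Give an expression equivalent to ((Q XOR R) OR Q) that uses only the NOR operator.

((((((Q NOR R) NOR (Q NOR R)) NOR ((Q NOR R) NOR (Q NOR R))) NOR ((((Q NOR Q) NOR (R NOR R)) NOR ((Q NOR Q) NOR (R NOR R))) NOR (((Q NOR Q) NOR (R NOR R)) NOR ((Q NOR Q) NOR (R NOR R))))) NOR Q) NOR (((((Q NOR R) NOR (Q NOR R)) NOR ((Q NOR R) NOR (Q NOR R))) NOR ((((Q NOR Q) NOR (R NOR R)) NOR ((Q NOR Q) NOR (R NOR R))) NOR (((Q NOR Q) NOR (R NOR R)) NOR ((Q NOR Q) NOR (R NOR R))))) NOR Q))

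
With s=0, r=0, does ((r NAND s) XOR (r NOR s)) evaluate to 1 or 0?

Substituting: ((0 NAND 0) XOR (0 NOR 0))
= 0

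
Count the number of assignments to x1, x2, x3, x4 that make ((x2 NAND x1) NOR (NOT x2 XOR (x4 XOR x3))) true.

Satisfying assignments: (1,1,0,0), (1,1,1,1)
Count: 2 out of 16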